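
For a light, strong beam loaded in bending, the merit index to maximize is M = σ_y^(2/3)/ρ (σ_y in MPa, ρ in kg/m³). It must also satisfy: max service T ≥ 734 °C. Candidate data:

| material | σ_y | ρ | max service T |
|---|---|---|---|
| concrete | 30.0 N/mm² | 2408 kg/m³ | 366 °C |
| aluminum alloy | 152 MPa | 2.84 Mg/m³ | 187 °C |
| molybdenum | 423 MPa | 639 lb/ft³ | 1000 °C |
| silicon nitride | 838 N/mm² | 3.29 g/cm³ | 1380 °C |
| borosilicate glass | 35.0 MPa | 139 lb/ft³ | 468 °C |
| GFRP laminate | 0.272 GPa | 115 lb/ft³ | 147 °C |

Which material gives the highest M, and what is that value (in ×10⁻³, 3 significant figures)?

silicon nitride, M = 27.0×10⁻³

Screen on constraints: max service T ≥ 734 °C. Survivors: molybdenum, silicon nitride.
Convert each candidate to consistent units, then evaluate M:
  molybdenum: σ_y = 423.0 MPa, ρ = 10240 kg/m³
  silicon nitride: σ_y = 838.0 MPa, ρ = 3290 kg/m³
  silicon nitride: M = 27.0×10⁻³
  molybdenum: M = 5.51×10⁻³
The maximum is for silicon nitride.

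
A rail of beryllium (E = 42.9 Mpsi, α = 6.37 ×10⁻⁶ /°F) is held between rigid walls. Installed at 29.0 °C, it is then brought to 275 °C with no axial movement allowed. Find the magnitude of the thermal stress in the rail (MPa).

834 MPa

E = 42.9 Mpsi = 295.8 GPa.
α = 6.37×10⁻⁶/°F × 9/5 = 11.5×10⁻⁶/K.
ΔT = 246.0 K. Constrained thermal stress σ = E·α·ΔT = 295.8×10³ MPa × 11.5×10⁻⁶ × 246.0 = 834 MPa (compressive).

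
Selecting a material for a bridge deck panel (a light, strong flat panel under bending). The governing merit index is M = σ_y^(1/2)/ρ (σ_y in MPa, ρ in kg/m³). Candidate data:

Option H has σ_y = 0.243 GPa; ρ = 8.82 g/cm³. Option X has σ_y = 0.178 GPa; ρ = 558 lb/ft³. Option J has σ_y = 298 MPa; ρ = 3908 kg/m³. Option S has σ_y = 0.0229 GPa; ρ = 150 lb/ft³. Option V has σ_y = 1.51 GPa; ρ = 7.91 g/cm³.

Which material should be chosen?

Putting every candidate on a common basis:
  option H: σ_y = 243.0 MPa, ρ = 8820 kg/m³
  option X: σ_y = 178.0 MPa, ρ = 8938 kg/m³
  option J: σ_y = 298.0 MPa, ρ = 3908 kg/m³
  option S: σ_y = 22.90 MPa, ρ = 2403 kg/m³
  option V: σ_y = 1510 MPa, ρ = 7910 kg/m³
  option V: M = 4.91×10⁻³
  option J: M = 4.42×10⁻³
  option S: M = 1.99×10⁻³
  option H: M = 1.77×10⁻³
  option X: M = 1.49×10⁻³
The maximum is for option V.

option V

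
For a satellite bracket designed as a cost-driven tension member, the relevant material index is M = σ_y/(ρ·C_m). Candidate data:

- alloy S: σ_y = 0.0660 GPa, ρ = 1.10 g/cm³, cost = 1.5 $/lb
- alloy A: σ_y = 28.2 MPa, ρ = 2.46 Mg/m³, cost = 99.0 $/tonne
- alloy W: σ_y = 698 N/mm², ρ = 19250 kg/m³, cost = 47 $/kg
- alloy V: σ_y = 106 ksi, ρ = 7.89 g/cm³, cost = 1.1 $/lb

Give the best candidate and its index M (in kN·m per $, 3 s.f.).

Convert each candidate to consistent units, then evaluate M:
  alloy S: σ_y = 66.00 MPa, ρ = 1100 kg/m³, cost = 3.307 $/kg
  alloy A: σ_y = 28.20 MPa, ρ = 2460 kg/m³, cost = 0.09900 $/kg
  alloy W: σ_y = 698.0 MPa, ρ = 19250 kg/m³, cost = 47.00 $/kg
  alloy V: σ_y = 730.8 MPa, ρ = 7890 kg/m³, cost = 2.425 $/kg
  alloy A: M = 116 kN·m per $
  alloy V: M = 38.2 kN·m per $
  alloy S: M = 18.1 kN·m per $
  alloy W: M = 0.771 kN·m per $
Highest index: alloy A.

alloy A, M = 116 kN·m per $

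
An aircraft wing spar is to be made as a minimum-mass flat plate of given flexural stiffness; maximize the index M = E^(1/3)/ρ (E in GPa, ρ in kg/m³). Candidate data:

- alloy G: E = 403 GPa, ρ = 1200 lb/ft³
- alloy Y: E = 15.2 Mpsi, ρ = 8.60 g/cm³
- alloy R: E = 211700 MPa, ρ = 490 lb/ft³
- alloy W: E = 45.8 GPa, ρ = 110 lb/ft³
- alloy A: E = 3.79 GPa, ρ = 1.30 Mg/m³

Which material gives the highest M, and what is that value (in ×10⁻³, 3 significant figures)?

Convert each candidate to consistent units, then evaluate M:
  alloy G: E = 403.0 GPa, ρ = 19220 kg/m³
  alloy Y: E = 104.8 GPa, ρ = 8600 kg/m³
  alloy R: E = 211.7 GPa, ρ = 7849 kg/m³
  alloy W: E = 45.80 GPa, ρ = 1762 kg/m³
  alloy A: E = 3.790 GPa, ρ = 1300 kg/m³
  alloy W: M = 2.03×10⁻³
  alloy A: M = 1.20×10⁻³
  alloy R: M = 0.759×10⁻³
  alloy Y: M = 0.548×10⁻³
  alloy G: M = 0.384×10⁻³
Alloy W ranks first.

alloy W, M = 2.03×10⁻³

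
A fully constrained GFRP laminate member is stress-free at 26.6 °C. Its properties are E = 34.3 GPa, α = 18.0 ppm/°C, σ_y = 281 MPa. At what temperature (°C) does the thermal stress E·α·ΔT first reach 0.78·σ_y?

E·α·ΔT = 219.2 MPa ⇒ ΔT = 219.2 / (34.30×10³ × 18.0×10⁻⁶) = 355.0 K.
T = 26.6 + 355.0 = 381.6 °C.

382 °C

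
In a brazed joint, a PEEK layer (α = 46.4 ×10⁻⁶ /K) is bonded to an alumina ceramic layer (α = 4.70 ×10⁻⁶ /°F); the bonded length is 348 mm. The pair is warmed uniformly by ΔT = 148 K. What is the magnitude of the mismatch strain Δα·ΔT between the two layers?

alumina ceramic: α = 4.70×10⁻⁶/°F × 9/5 = 8.46×10⁻⁶/K.
Δα = |46.4 − 8.46|×10⁻⁶/K = 37.9×10⁻⁶/K.
Mismatch strain = Δα·ΔT = 37.9×10⁻⁶ × 148.0 = 5.62×10⁻³.

5.62×10⁻³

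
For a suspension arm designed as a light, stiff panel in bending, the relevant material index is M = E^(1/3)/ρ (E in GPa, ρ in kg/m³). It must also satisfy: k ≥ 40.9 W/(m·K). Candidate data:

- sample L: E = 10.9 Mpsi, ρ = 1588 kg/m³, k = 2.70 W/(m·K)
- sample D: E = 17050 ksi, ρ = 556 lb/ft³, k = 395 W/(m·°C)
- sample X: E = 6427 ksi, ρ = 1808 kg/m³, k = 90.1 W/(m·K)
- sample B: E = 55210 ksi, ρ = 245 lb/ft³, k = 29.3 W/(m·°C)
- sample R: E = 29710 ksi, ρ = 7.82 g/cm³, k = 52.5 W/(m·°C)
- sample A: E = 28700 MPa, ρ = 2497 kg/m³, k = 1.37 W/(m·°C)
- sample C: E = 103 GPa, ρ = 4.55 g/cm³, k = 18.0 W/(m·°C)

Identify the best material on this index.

Screen on constraints: k ≥ 40.9 W/(m·K). Survivors: sample D, sample X, sample R.
Normalizing units and computing the index:
  sample D: E = 117.6 GPa, ρ = 8906 kg/m³
  sample X: E = 44.31 GPa, ρ = 1808 kg/m³
  sample R: E = 204.8 GPa, ρ = 7820 kg/m³
  sample X: M = 1.96×10⁻³
  sample R: M = 0.754×10⁻³
  sample D: M = 0.550×10⁻³
Sample X has the largest M.

sample X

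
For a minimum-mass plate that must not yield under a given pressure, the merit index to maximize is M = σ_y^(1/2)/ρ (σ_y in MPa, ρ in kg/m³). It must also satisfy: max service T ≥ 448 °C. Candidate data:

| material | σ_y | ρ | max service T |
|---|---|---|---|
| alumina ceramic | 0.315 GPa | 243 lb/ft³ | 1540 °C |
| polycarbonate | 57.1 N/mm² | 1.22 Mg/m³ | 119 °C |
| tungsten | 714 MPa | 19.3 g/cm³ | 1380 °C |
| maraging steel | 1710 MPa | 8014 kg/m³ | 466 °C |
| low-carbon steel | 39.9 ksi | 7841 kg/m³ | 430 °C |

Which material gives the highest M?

Screen on constraints: max service T ≥ 448 °C. Survivors: alumina ceramic, tungsten, maraging steel.
In SI units:
  alumina ceramic: σ_y = 315.0 MPa, ρ = 3892 kg/m³
  tungsten: σ_y = 714.0 MPa, ρ = 19300 kg/m³
  maraging steel: σ_y = 1710 MPa, ρ = 8014 kg/m³
  maraging steel: M = 5.16×10⁻³
  alumina ceramic: M = 4.56×10⁻³
  tungsten: M = 1.38×10⁻³
Maraging steel ranks first.

maraging steel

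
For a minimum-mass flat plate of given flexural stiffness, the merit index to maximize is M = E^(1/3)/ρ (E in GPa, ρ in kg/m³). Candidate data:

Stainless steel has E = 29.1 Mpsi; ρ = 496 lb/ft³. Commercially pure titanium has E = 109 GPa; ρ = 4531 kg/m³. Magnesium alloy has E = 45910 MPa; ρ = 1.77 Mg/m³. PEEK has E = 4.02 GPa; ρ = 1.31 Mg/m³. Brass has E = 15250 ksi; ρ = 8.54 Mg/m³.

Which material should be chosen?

In SI units:
  stainless steel: E = 200.6 GPa, ρ = 7945 kg/m³
  commercially pure titanium: E = 109.0 GPa, ρ = 4531 kg/m³
  magnesium alloy: E = 45.91 GPa, ρ = 1770 kg/m³
  PEEK: E = 4.020 GPa, ρ = 1310 kg/m³
  brass: E = 105.1 GPa, ρ = 8540 kg/m³
  magnesium alloy: M = 2.02×10⁻³
  PEEK: M = 1.21×10⁻³
  commercially pure titanium: M = 1.05×10⁻³
  stainless steel: M = 0.737×10⁻³
  brass: M = 0.553×10⁻³
Magnesium alloy ranks first.

magnesium alloy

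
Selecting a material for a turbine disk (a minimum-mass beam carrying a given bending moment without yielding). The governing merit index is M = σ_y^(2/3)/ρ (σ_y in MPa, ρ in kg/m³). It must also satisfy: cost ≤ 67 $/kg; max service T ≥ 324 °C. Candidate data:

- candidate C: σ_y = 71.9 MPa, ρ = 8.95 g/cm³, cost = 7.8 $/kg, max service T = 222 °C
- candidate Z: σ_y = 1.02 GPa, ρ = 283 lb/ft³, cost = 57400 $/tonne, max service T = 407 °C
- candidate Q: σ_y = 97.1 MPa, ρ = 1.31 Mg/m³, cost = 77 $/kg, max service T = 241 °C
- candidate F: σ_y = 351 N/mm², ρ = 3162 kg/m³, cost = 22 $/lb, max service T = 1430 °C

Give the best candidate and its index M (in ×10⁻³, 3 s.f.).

Screen on constraints: cost ≤ 67 $/kg; max service T ≥ 324 °C. Survivors: candidate Z, candidate F.
Convert each candidate to consistent units, then evaluate M:
  candidate Z: σ_y = 1020 MPa, ρ = 4533 kg/m³
  candidate F: σ_y = 351.0 MPa, ρ = 3162 kg/m³
  candidate Z: M = 22.4×10⁻³
  candidate F: M = 15.7×10⁻³
Candidate Z has the largest M.

candidate Z, M = 22.4×10⁻³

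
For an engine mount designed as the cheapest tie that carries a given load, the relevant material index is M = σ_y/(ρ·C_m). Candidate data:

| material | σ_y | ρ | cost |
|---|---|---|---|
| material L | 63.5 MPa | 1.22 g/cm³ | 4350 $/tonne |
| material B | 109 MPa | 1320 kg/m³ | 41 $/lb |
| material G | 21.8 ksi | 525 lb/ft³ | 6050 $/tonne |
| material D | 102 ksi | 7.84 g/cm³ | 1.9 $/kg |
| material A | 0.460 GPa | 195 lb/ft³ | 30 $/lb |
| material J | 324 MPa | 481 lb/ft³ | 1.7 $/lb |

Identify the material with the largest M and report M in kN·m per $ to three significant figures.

Convert each candidate to consistent units, then evaluate M:
  material L: σ_y = 63.50 MPa, ρ = 1220 kg/m³, cost = 4.350 $/kg
  material B: σ_y = 109.0 MPa, ρ = 1320 kg/m³, cost = 90.39 $/kg
  material G: σ_y = 150.3 MPa, ρ = 8410 kg/m³, cost = 6.050 $/kg
  material D: σ_y = 703.3 MPa, ρ = 7840 kg/m³, cost = 1.900 $/kg
  material A: σ_y = 460.0 MPa, ρ = 3124 kg/m³, cost = 66.14 $/kg
  material J: σ_y = 324.0 MPa, ρ = 7705 kg/m³, cost = 3.748 $/kg
  material D: M = 47.2 kN·m per $
  material L: M = 12.0 kN·m per $
  material J: M = 11.2 kN·m per $
  material G: M = 2.95 kN·m per $
  material A: M = 2.23 kN·m per $
  material B: M = 0.914 kN·m per $
Material D ranks first.

material D, M = 47.2 kN·m per $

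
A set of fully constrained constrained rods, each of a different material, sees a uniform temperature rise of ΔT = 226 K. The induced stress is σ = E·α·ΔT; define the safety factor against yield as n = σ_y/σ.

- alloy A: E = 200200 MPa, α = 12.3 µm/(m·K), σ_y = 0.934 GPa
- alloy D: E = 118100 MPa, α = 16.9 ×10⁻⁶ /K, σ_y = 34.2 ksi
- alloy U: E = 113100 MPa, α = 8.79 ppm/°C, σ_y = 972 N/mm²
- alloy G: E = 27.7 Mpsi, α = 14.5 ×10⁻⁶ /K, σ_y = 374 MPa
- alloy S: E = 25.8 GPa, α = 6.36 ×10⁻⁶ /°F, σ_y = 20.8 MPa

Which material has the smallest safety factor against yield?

alloy S

In consistent units (E in GPa, α in ×10⁻⁶/K, σ_y in MPa):
  alloy A: E = 200.2, α = 12.3, σ_y = 934.0 → σ = 557 MPa, n = 1.68
  alloy D: E = 118.1, α = 16.9, σ_y = 235.8 → σ = 451 MPa, n = 0.523
  alloy U: E = 113.1, α = 8.79, σ_y = 972.0 → σ = 225 MPa, n = 4.33
  alloy G: E = 191.0, α = 14.5, σ_y = 374.0 → σ = 626 MPa, n = 0.598
  alloy S: E = 25.80, α = 11.4, σ_y = 20.80 → σ = 66.8 MPa, n = 0.312
Alloy S has the lowest safety factor, n = 0.312.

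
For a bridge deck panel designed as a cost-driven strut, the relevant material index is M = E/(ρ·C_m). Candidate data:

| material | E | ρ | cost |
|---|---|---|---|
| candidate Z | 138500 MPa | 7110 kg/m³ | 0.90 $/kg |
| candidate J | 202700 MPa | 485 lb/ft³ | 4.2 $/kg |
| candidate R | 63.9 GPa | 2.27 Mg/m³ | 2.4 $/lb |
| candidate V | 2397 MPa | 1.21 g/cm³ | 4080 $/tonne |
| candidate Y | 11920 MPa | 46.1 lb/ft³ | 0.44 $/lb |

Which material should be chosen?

candidate Z

Convert each candidate to consistent units, then evaluate M:
  candidate Z: E = 138.5 GPa, ρ = 7110 kg/m³, cost = 0.9000 $/kg
  candidate J: E = 202.7 GPa, ρ = 7769 kg/m³, cost = 4.200 $/kg
  candidate R: E = 63.90 GPa, ρ = 2270 kg/m³, cost = 5.291 $/kg
  candidate V: E = 2.397 GPa, ρ = 1210 kg/m³, cost = 4.080 $/kg
  candidate Y: E = 11.92 GPa, ρ = 738.5 kg/m³, cost = 0.9700 $/kg
  candidate Z: M = 21.6 MN·m per $
  candidate Y: M = 16.6 MN·m per $
  candidate J: M = 6.21 MN·m per $
  candidate R: M = 5.32 MN·m per $
  candidate V: M = 0.486 MN·m per $
The maximum is for candidate Z.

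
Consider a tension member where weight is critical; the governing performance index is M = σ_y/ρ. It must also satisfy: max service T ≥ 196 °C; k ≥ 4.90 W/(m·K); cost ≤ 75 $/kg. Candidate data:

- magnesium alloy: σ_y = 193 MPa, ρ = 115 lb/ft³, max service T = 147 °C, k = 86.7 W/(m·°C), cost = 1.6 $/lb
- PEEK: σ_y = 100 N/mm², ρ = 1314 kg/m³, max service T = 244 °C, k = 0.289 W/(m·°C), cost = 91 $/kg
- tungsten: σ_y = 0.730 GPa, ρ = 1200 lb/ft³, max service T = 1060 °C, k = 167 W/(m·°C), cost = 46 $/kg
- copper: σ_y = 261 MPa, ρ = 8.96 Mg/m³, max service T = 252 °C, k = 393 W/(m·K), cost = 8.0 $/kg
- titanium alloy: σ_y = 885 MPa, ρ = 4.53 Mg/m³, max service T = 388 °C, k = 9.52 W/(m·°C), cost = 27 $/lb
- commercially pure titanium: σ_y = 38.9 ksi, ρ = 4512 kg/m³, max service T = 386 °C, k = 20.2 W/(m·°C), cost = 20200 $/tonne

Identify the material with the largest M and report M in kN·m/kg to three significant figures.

titanium alloy, M = 195 kN·m/kg

Screen on constraints: max service T ≥ 196 °C; k ≥ 4.90 W/(m·K); cost ≤ 75 $/kg. Survivors: tungsten, copper, titanium alloy, commercially pure titanium.
Putting every candidate on a common basis:
  tungsten: σ_y = 730.0 MPa, ρ = 19220 kg/m³
  copper: σ_y = 261.0 MPa, ρ = 8960 kg/m³
  titanium alloy: σ_y = 885.0 MPa, ρ = 4530 kg/m³
  commercially pure titanium: σ_y = 268.2 MPa, ρ = 4512 kg/m³
  titanium alloy: M = 195 kN·m/kg
  commercially pure titanium: M = 59.4 kN·m/kg
  tungsten: M = 38.0 kN·m/kg
  copper: M = 29.1 kN·m/kg
Titanium alloy has the largest M.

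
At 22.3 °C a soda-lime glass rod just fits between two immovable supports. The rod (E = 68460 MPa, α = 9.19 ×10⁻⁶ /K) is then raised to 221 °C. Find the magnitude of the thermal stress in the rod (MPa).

125 MPa

E = 68460 MPa = 68.46 GPa.
ΔT = 198.7 K. Constrained thermal stress σ = E·α·ΔT = 68.46×10³ MPa × 9.19×10⁻⁶ × 198.7 = 125 MPa (compressive).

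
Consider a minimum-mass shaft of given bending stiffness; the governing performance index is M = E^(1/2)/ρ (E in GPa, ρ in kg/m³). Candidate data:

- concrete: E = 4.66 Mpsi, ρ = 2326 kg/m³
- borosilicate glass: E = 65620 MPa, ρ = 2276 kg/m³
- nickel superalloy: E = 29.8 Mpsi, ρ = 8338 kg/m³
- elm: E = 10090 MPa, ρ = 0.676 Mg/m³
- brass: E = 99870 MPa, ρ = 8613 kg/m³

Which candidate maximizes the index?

elm

In SI units:
  concrete: E = 32.13 GPa, ρ = 2326 kg/m³
  borosilicate glass: E = 65.62 GPa, ρ = 2276 kg/m³
  nickel superalloy: E = 205.5 GPa, ρ = 8338 kg/m³
  elm: E = 10.09 GPa, ρ = 676.0 kg/m³
  brass: E = 99.87 GPa, ρ = 8613 kg/m³
  elm: M = 4.70×10⁻³
  borosilicate glass: M = 3.56×10⁻³
  concrete: M = 2.44×10⁻³
  nickel superalloy: M = 1.72×10⁻³
  brass: M = 1.16×10⁻³
Elm ranks first.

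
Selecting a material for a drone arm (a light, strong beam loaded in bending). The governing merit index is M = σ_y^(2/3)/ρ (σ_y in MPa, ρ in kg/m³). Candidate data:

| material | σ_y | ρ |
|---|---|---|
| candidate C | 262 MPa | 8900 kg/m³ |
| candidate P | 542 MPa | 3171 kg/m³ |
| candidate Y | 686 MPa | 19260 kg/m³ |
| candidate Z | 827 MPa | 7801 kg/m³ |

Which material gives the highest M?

candidate P

Computing M directly (units already consistent):
  candidate P: M = 21.0×10⁻³
  candidate Z: M = 11.3×10⁻³
  candidate C: M = 4.60×10⁻³
  candidate Y: M = 4.04×10⁻³
Highest index: candidate P.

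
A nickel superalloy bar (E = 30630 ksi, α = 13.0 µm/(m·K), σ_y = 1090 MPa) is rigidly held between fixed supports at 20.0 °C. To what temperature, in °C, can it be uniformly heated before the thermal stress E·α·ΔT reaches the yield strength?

417 °C

E = 30630 ksi = 211.2 GPa.
E·α·ΔT = 1090 MPa ⇒ ΔT = 1090 / (211.2×10³ × 13.0×10⁻⁶) = 397.0 K.
T = 20.0 + 397.0 = 417.0 °C.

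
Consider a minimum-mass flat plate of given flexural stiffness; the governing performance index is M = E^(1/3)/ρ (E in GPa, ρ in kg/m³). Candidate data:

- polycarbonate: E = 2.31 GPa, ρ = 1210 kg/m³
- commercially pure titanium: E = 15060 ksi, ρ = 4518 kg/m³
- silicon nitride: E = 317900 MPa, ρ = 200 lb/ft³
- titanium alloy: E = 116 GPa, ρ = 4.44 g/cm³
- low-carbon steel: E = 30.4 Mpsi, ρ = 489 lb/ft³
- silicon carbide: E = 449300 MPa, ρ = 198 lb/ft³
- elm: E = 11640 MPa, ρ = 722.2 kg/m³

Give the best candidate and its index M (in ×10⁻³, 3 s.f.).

elm, M = 3.14×10⁻³

After converting to SI:
  polycarbonate: E = 2.310 GPa, ρ = 1210 kg/m³
  commercially pure titanium: E = 103.8 GPa, ρ = 4518 kg/m³
  silicon nitride: E = 317.9 GPa, ρ = 3204 kg/m³
  titanium alloy: E = 116.0 GPa, ρ = 4440 kg/m³
  low-carbon steel: E = 209.6 GPa, ρ = 7833 kg/m³
  silicon carbide: E = 449.3 GPa, ρ = 3172 kg/m³
  elm: E = 11.64 GPa, ρ = 722.2 kg/m³
  elm: M = 3.14×10⁻³
  silicon carbide: M = 2.41×10⁻³
  silicon nitride: M = 2.13×10⁻³
  titanium alloy: M = 1.10×10⁻³
  polycarbonate: M = 1.09×10⁻³
  commercially pure titanium: M = 1.04×10⁻³
  low-carbon steel: M = 0.758×10⁻³
Elm ranks first.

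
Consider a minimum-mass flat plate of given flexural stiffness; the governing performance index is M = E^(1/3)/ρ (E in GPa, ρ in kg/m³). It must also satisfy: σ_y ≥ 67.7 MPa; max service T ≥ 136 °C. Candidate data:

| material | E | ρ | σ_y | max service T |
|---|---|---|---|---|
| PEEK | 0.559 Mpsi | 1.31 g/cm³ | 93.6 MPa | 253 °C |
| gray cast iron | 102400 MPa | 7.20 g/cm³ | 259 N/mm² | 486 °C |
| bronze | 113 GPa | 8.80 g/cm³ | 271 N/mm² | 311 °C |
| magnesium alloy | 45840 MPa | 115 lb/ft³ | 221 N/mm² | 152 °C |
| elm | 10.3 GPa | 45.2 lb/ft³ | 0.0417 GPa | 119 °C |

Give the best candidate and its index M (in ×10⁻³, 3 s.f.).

magnesium alloy, M = 1.94×10⁻³

Screen on constraints: σ_y ≥ 67.7 MPa; max service T ≥ 136 °C. Survivors: PEEK, gray cast iron, bronze, magnesium alloy.
Normalizing units and computing the index:
  PEEK: E = 3.854 GPa, ρ = 1310 kg/m³
  gray cast iron: E = 102.4 GPa, ρ = 7200 kg/m³
  bronze: E = 113.0 GPa, ρ = 8800 kg/m³
  magnesium alloy: E = 45.84 GPa, ρ = 1842 kg/m³
  magnesium alloy: M = 1.94×10⁻³
  PEEK: M = 1.20×10⁻³
  gray cast iron: M = 0.650×10⁻³
  bronze: M = 0.549×10⁻³
The maximum is for magnesium alloy.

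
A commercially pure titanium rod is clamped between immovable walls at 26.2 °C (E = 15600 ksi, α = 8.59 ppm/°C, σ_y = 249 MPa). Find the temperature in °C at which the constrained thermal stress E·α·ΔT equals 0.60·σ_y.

188 °C

E = 15600 ksi = 107.6 GPa.
E·α·ΔT = 149.4 MPa ⇒ ΔT = 149.4 / (107.6×10³ × 8.59×10⁻⁶) = 161.7 K.
T = 26.2 + 161.7 = 187.9 °C.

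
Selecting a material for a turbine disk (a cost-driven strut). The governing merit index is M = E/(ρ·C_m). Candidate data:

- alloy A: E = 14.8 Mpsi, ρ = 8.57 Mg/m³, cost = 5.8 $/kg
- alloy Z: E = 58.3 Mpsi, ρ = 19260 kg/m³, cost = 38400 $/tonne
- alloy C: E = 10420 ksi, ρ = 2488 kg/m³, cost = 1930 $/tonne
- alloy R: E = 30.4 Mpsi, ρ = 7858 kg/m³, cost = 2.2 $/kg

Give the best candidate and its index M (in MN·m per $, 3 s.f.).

alloy C, M = 15.0 MN·m per $

Normalizing units and computing the index:
  alloy A: E = 102.0 GPa, ρ = 8570 kg/m³, cost = 5.800 $/kg
  alloy Z: E = 402.0 GPa, ρ = 19260 kg/m³, cost = 38.40 $/kg
  alloy C: E = 71.84 GPa, ρ = 2488 kg/m³, cost = 1.930 $/kg
  alloy R: E = 209.6 GPa, ρ = 7858 kg/m³, cost = 2.200 $/kg
  alloy C: M = 15.0 MN·m per $
  alloy R: M = 12.1 MN·m per $
  alloy A: M = 2.05 MN·m per $
  alloy Z: M = 0.544 MN·m per $
Highest index: alloy C.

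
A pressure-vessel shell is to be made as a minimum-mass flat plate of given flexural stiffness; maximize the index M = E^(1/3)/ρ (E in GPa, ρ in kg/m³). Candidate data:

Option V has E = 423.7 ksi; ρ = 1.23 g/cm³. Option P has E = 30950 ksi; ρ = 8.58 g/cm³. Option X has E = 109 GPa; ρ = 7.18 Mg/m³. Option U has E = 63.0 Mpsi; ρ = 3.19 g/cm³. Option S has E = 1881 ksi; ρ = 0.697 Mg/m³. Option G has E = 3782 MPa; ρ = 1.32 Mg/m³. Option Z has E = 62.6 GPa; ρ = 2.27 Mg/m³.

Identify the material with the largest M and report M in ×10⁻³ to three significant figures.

In SI units:
  option V: E = 2.921 GPa, ρ = 1230 kg/m³
  option P: E = 213.4 GPa, ρ = 8580 kg/m³
  option X: E = 109.0 GPa, ρ = 7180 kg/m³
  option U: E = 434.4 GPa, ρ = 3190 kg/m³
  option S: E = 12.97 GPa, ρ = 697.0 kg/m³
  option G: E = 3.782 GPa, ρ = 1320 kg/m³
  option Z: E = 62.60 GPa, ρ = 2270 kg/m³
  option S: M = 3.37×10⁻³
  option U: M = 2.37×10⁻³
  option Z: M = 1.75×10⁻³
  option G: M = 1.18×10⁻³
  option V: M = 1.16×10⁻³
  option P: M = 0.696×10⁻³
  option X: M = 0.665×10⁻³
Option S ranks first.

option S, M = 3.37×10⁻³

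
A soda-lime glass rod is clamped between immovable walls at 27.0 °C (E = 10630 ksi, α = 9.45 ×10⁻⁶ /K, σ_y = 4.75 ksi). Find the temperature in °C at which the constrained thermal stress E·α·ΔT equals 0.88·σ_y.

68.6 °C

E = 10630 ksi = 73.29 GPa.
σ_y = 4.75 ksi = 32.75 MPa.
E·α·ΔT = 28.82 MPa ⇒ ΔT = 28.82 / (73.29×10³ × 9.45×10⁻⁶) = 41.61 K.
T = 27.0 + 41.61 = 68.61 °C.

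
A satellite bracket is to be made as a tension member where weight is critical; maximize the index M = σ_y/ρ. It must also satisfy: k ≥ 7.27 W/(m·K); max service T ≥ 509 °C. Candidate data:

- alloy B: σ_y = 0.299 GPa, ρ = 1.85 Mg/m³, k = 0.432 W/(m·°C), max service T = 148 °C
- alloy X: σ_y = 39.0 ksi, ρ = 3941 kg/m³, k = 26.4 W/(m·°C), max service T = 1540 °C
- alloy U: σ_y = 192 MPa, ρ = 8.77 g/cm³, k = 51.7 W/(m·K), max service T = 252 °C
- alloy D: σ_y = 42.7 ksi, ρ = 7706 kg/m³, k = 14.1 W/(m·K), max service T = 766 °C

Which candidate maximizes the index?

Screen on constraints: k ≥ 7.27 W/(m·K); max service T ≥ 509 °C. Survivors: alloy X, alloy D.
Convert each candidate to consistent units, then evaluate M:
  alloy X: σ_y = 268.9 MPa, ρ = 3941 kg/m³
  alloy D: σ_y = 294.4 MPa, ρ = 7706 kg/m³
  alloy X: M = 68.2 kN·m/kg
  alloy D: M = 38.2 kN·m/kg
Alloy X has the largest M.

alloy X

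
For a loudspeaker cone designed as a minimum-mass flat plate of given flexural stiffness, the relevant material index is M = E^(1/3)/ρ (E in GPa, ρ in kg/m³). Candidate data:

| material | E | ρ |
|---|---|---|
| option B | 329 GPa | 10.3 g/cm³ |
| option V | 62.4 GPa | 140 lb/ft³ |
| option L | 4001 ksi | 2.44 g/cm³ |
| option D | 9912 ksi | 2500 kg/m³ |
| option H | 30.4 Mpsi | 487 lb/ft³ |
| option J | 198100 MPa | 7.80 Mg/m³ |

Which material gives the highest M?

Convert each candidate to consistent units, then evaluate M:
  option B: E = 329.0 GPa, ρ = 10300 kg/m³
  option V: E = 62.40 GPa, ρ = 2243 kg/m³
  option L: E = 27.59 GPa, ρ = 2440 kg/m³
  option D: E = 68.34 GPa, ρ = 2500 kg/m³
  option H: E = 209.6 GPa, ρ = 7801 kg/m³
  option J: E = 198.1 GPa, ρ = 7800 kg/m³
  option V: M = 1.77×10⁻³
  option D: M = 1.64×10⁻³
  option L: M = 1.24×10⁻³
  option H: M = 0.761×10⁻³
  option J: M = 0.747×10⁻³
  option B: M = 0.670×10⁻³
Highest index: option V.

option V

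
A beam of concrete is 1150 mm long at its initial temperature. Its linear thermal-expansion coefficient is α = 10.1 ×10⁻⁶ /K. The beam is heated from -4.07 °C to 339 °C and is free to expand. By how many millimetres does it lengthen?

ΔT = 339 − (-4.07) = 343.1 K.
ΔL = α·L₀·ΔT = 10.1×10⁻⁶ × 1150 mm × 343.1 K = 3.98 mm.

3.98 mm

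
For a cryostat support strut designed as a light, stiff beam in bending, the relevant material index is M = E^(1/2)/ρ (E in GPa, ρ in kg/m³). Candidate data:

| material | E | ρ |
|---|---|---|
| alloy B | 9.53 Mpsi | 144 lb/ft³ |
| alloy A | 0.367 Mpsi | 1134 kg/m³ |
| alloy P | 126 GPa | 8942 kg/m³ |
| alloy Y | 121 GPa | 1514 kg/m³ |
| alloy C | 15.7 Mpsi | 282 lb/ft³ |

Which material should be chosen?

alloy Y

Convert each candidate to consistent units, then evaluate M:
  alloy B: E = 65.71 GPa, ρ = 2307 kg/m³
  alloy A: E = 2.530 GPa, ρ = 1134 kg/m³
  alloy P: E = 126.0 GPa, ρ = 8942 kg/m³
  alloy Y: E = 121.0 GPa, ρ = 1514 kg/m³
  alloy C: E = 108.2 GPa, ρ = 4517 kg/m³
  alloy Y: M = 7.27×10⁻³
  alloy B: M = 3.51×10⁻³
  alloy C: M = 2.30×10⁻³
  alloy A: M = 1.40×10⁻³
  alloy P: M = 1.26×10⁻³
Highest index: alloy Y.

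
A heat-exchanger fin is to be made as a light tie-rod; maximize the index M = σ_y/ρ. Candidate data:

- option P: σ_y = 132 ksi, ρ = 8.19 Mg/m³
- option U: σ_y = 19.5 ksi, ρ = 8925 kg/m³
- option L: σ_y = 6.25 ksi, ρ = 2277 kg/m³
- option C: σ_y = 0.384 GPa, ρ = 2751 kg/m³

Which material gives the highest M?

option C

Convert each candidate to consistent units, then evaluate M:
  option P: σ_y = 910.1 MPa, ρ = 8190 kg/m³
  option U: σ_y = 134.4 MPa, ρ = 8925 kg/m³
  option L: σ_y = 43.09 MPa, ρ = 2277 kg/m³
  option C: σ_y = 384.0 MPa, ρ = 2751 kg/m³
  option C: M = 140 kN·m/kg
  option P: M = 111 kN·m/kg
  option L: M = 18.9 kN·m/kg
  option U: M = 15.1 kN·m/kg
Option C ranks first.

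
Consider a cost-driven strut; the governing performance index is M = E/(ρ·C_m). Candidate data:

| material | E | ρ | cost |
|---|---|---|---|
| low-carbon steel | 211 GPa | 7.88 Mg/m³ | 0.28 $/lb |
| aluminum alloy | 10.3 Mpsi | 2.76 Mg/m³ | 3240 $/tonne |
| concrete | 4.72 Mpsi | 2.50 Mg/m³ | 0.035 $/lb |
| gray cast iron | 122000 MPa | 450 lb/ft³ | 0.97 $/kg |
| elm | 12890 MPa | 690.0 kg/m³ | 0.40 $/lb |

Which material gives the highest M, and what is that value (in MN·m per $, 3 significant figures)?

concrete, M = 169 MN·m per $

After converting to SI:
  low-carbon steel: E = 211.0 GPa, ρ = 7880 kg/m³, cost = 0.6173 $/kg
  aluminum alloy: E = 71.02 GPa, ρ = 2760 kg/m³, cost = 3.240 $/kg
  concrete: E = 32.54 GPa, ρ = 2500 kg/m³, cost = 0.07716 $/kg
  gray cast iron: E = 122.0 GPa, ρ = 7208 kg/m³, cost = 0.9700 $/kg
  elm: E = 12.89 GPa, ρ = 690.0 kg/m³, cost = 0.8818 $/kg
  concrete: M = 169 MN·m per $
  low-carbon steel: M = 43.4 MN·m per $
  elm: M = 21.2 MN·m per $
  gray cast iron: M = 17.4 MN·m per $
  aluminum alloy: M = 7.94 MN·m per $
Concrete ranks first.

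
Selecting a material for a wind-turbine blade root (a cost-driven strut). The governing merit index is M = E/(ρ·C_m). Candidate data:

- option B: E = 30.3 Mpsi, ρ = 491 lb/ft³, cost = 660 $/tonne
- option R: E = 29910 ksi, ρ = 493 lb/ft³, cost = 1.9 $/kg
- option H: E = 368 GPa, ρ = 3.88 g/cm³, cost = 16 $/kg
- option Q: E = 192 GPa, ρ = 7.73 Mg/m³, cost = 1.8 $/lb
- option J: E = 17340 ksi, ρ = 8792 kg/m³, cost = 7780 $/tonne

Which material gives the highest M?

In SI units:
  option B: E = 208.9 GPa, ρ = 7865 kg/m³, cost = 0.6600 $/kg
  option R: E = 206.2 GPa, ρ = 7897 kg/m³, cost = 1.900 $/kg
  option H: E = 368.0 GPa, ρ = 3880 kg/m³, cost = 16.00 $/kg
  option Q: E = 192.0 GPa, ρ = 7730 kg/m³, cost = 3.968 $/kg
  option J: E = 119.6 GPa, ρ = 8792 kg/m³, cost = 7.780 $/kg
  option B: M = 40.2 MN·m per $
  option R: M = 13.7 MN·m per $
  option Q: M = 6.26 MN·m per $
  option H: M = 5.93 MN·m per $
  option J: M = 1.75 MN·m per $
Highest index: option B.

option B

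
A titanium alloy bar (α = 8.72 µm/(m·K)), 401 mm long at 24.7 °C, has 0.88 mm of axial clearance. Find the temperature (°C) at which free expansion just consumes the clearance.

276 °C

α·L₀·ΔT = 0.88 mm ⇒ ΔT = 0.88 / (8.72×10⁻⁶ × 401.0) = 251.7 K.
T = 24.7 + 251.7 = 276.4 °C.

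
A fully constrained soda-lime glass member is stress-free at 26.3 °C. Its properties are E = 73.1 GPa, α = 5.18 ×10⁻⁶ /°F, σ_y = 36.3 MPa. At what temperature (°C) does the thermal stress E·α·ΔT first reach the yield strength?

79.6 °C

α = 5.18×10⁻⁶/°F × 9/5 = 9.32×10⁻⁶/K.
E·α·ΔT = 36.30 MPa ⇒ ΔT = 36.30 / (73.10×10³ × 9.32×10⁻⁶) = 53.26 K.
T = 26.3 + 53.26 = 79.56 °C.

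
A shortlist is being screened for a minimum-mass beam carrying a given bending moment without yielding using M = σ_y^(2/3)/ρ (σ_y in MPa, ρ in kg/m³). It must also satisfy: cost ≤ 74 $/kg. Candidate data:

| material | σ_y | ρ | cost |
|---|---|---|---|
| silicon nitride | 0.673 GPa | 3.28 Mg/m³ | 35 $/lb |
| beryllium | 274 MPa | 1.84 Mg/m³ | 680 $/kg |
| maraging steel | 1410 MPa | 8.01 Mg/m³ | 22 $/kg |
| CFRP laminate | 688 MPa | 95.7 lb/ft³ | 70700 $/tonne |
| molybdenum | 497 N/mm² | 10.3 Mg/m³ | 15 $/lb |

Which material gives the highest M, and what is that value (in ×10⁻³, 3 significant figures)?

CFRP laminate, M = 50.8×10⁻³

Screen on constraints: cost ≤ 74 $/kg. Survivors: maraging steel, CFRP laminate, molybdenum.
Putting every candidate on a common basis:
  maraging steel: σ_y = 1410 MPa, ρ = 8010 kg/m³
  CFRP laminate: σ_y = 688.0 MPa, ρ = 1533 kg/m³
  molybdenum: σ_y = 497.0 MPa, ρ = 10300 kg/m³
  CFRP laminate: M = 50.8×10⁻³
  maraging steel: M = 15.7×10⁻³
  molybdenum: M = 6.09×10⁻³
The maximum is for CFRP laminate.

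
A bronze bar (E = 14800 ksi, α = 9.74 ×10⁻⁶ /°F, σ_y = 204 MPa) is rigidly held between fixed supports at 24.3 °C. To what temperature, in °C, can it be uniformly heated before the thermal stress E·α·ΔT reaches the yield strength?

138 °C

E = 14800 ksi = 102.0 GPa.
α = 9.74×10⁻⁶/°F × 9/5 = 17.5×10⁻⁶/K.
E·α·ΔT = 204.0 MPa ⇒ ΔT = 204.0 / (102.0×10³ × 17.5×10⁻⁶) = 114.0 K.
T = 24.3 + 114.0 = 138.3 °C.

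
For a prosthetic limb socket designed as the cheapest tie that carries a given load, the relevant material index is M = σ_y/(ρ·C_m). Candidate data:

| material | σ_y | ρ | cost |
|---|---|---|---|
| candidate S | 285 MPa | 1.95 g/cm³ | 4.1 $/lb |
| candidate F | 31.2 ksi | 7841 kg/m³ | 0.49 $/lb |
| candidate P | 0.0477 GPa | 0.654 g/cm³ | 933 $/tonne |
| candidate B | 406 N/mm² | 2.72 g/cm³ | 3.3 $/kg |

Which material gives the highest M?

In SI units:
  candidate S: σ_y = 285.0 MPa, ρ = 1950 kg/m³, cost = 9.039 $/kg
  candidate F: σ_y = 215.1 MPa, ρ = 7841 kg/m³, cost = 1.080 $/kg
  candidate P: σ_y = 47.70 MPa, ρ = 654.0 kg/m³, cost = 0.9330 $/kg
  candidate B: σ_y = 406.0 MPa, ρ = 2720 kg/m³, cost = 3.300 $/kg
  candidate P: M = 78.2 kN·m per $
  candidate B: M = 45.2 kN·m per $
  candidate F: M = 25.4 kN·m per $
  candidate S: M = 16.2 kN·m per $
Highest index: candidate P.

candidate P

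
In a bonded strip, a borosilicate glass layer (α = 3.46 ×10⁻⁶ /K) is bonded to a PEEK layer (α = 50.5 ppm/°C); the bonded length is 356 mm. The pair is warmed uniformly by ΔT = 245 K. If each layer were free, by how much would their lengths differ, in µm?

Δα = |3.46 − 50.5|×10⁻⁶/K = 47.0×10⁻⁶/K.
ΔL_mismatch = Δα·L·ΔT = 47.0×10⁻⁶ × 356.0 mm × 245.0 K = 4100 µm.

4100 µm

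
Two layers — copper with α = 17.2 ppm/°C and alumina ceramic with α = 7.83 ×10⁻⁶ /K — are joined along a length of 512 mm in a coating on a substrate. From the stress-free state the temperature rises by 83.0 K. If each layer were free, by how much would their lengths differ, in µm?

398 µm

Δα = |17.2 − 7.83|×10⁻⁶/K = 9.37×10⁻⁶/K.
ΔL_mismatch = Δα·L·ΔT = 9.37×10⁻⁶ × 512.0 mm × 83.0 K = 398 µm.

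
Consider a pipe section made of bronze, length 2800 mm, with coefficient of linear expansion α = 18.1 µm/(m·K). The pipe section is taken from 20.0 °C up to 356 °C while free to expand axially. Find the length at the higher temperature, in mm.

ΔT = 356 − 20.0 = 336.0 K.
ΔL = α·L₀·ΔT = 18.1×10⁻⁶ × 2800 mm × 336.0 K = 17.0 mm.
L = L₀ + ΔL = 2800 + 17.0 = 2817.0 mm.

2817.0 mm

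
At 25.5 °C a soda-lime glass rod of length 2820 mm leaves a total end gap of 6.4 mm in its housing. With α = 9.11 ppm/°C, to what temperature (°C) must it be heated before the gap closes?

275 °C

α·L₀·ΔT = 6.4 mm ⇒ ΔT = 6.4 / (9.11×10⁻⁶ × 2820.0) = 249.1 K.
T = 25.5 + 249.1 = 274.6 °C.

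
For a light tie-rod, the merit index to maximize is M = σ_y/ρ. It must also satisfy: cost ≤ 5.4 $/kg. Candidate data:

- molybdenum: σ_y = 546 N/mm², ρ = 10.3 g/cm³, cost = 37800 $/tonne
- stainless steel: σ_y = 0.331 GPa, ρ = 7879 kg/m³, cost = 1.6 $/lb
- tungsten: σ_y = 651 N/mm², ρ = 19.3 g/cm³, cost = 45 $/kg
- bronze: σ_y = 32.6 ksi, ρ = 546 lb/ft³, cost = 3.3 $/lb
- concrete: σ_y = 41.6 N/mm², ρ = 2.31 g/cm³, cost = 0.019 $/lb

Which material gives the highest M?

Screen on constraints: cost ≤ 5.4 $/kg. Survivors: stainless steel, concrete.
Putting every candidate on a common basis:
  stainless steel: σ_y = 331.0 MPa, ρ = 7879 kg/m³
  concrete: σ_y = 41.60 MPa, ρ = 2310 kg/m³
  stainless steel: M = 42.0 kN·m/kg
  concrete: M = 18.0 kN·m/kg
Highest index: stainless steel.

stainless steel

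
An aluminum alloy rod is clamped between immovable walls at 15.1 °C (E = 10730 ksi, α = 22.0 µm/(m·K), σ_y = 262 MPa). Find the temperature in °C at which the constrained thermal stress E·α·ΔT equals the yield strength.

176 °C

E = 10730 ksi = 73.98 GPa.
E·α·ΔT = 262.0 MPa ⇒ ΔT = 262.0 / (73.98×10³ × 22.0×10⁻⁶) = 161.0 K.
T = 15.1 + 161.0 = 176.1 °C.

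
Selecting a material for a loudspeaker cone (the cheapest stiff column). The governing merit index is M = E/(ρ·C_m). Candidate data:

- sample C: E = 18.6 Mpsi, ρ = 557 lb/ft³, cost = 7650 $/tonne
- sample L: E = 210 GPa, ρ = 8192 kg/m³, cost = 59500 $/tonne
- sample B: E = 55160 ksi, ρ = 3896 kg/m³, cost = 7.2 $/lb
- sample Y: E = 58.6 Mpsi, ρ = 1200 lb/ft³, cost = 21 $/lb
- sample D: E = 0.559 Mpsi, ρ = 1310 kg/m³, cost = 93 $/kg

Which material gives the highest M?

sample B

In SI units:
  sample C: E = 128.2 GPa, ρ = 8922 kg/m³, cost = 7.650 $/kg
  sample L: E = 210.0 GPa, ρ = 8192 kg/m³, cost = 59.50 $/kg
  sample B: E = 380.3 GPa, ρ = 3896 kg/m³, cost = 15.87 $/kg
  sample Y: E = 404.0 GPa, ρ = 19220 kg/m³, cost = 46.30 $/kg
  sample D: E = 3.854 GPa, ρ = 1310 kg/m³, cost = 93.00 $/kg
  sample B: M = 6.15 MN·m per $
  sample C: M = 1.88 MN·m per $
  sample Y: M = 0.454 MN·m per $
  sample L: M = 0.431 MN·m per $
  sample D: M = 0.0316 MN·m per $
Sample B ranks first.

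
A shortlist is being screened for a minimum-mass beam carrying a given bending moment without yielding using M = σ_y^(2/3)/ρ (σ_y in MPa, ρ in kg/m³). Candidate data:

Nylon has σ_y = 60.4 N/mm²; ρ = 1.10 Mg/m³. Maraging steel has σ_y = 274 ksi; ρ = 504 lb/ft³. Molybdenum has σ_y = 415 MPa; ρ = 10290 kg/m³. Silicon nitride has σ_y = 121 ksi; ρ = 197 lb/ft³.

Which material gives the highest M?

Convert each candidate to consistent units, then evaluate M:
  nylon: σ_y = 60.40 MPa, ρ = 1100 kg/m³
  maraging steel: σ_y = 1889 MPa, ρ = 8073 kg/m³
  molybdenum: σ_y = 415.0 MPa, ρ = 10290 kg/m³
  silicon nitride: σ_y = 834.3 MPa, ρ = 3156 kg/m³
  silicon nitride: M = 28.1×10⁻³
  maraging steel: M = 18.9×10⁻³
  nylon: M = 14.0×10⁻³
  molybdenum: M = 5.41×10⁻³
Silicon nitride ranks first.

silicon nitride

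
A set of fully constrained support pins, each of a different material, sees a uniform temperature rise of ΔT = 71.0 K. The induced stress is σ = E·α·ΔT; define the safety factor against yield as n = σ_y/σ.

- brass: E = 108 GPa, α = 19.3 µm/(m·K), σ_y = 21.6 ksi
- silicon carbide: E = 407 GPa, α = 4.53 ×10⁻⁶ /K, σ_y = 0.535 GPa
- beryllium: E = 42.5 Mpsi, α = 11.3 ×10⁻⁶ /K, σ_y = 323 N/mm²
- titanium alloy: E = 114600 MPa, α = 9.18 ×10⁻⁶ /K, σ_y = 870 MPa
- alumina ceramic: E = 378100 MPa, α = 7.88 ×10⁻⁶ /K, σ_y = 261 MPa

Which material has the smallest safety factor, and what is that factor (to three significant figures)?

brass, n = 1.01

With everything in SI (GPa, ×10⁻⁶/K, MPa):
  brass: E = 108.0, α = 19.3, σ_y = 148.9 → σ = 148 MPa, n = 1.01
  silicon carbide: E = 407.0, α = 4.53, σ_y = 535.0 → σ = 131 MPa, n = 4.09
  beryllium: E = 293.0, α = 11.3, σ_y = 323.0 → σ = 235 MPa, n = 1.37
  titanium alloy: E = 114.6, α = 9.18, σ_y = 870.0 → σ = 74.7 MPa, n = 11.6
  alumina ceramic: E = 378.1, α = 7.88, σ_y = 261.0 → σ = 212 MPa, n = 1.23
Smallest n: brass with n = 1.01.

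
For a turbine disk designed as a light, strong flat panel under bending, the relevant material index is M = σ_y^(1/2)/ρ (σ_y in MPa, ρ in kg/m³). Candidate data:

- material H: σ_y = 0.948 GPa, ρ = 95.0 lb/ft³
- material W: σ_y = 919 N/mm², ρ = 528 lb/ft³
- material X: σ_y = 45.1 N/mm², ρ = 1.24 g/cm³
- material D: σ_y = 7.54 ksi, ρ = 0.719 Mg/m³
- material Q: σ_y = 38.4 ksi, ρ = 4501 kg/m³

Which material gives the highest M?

After converting to SI:
  material H: σ_y = 948.0 MPa, ρ = 1522 kg/m³
  material W: σ_y = 919.0 MPa, ρ = 8458 kg/m³
  material X: σ_y = 45.10 MPa, ρ = 1240 kg/m³
  material D: σ_y = 51.99 MPa, ρ = 719.0 kg/m³
  material Q: σ_y = 264.8 MPa, ρ = 4501 kg/m³
  material H: M = 20.2×10⁻³
  material D: M = 10.0×10⁻³
  material X: M = 5.42×10⁻³
  material Q: M = 3.62×10⁻³
  material W: M = 3.58×10⁻³
Material H has the largest M.

material H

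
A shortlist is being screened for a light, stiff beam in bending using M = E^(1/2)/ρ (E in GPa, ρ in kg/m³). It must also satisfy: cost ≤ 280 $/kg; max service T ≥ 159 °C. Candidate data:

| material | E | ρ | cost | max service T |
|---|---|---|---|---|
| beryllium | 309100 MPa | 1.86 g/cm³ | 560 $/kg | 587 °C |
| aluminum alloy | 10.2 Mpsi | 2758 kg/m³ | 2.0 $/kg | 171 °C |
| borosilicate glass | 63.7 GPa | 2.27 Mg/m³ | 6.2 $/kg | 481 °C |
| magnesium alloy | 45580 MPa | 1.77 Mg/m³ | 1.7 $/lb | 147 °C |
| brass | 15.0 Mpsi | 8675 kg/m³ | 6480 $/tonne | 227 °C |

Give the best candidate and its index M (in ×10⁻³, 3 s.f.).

borosilicate glass, M = 3.52×10⁻³

Screen on constraints: cost ≤ 280 $/kg; max service T ≥ 159 °C. Survivors: aluminum alloy, borosilicate glass, brass.
Convert each candidate to consistent units, then evaluate M:
  aluminum alloy: E = 70.33 GPa, ρ = 2758 kg/m³
  borosilicate glass: E = 63.70 GPa, ρ = 2270 kg/m³
  brass: E = 103.4 GPa, ρ = 8675 kg/m³
  borosilicate glass: M = 3.52×10⁻³
  aluminum alloy: M = 3.04×10⁻³
  brass: M = 1.17×10⁻³
Borosilicate glass has the largest M.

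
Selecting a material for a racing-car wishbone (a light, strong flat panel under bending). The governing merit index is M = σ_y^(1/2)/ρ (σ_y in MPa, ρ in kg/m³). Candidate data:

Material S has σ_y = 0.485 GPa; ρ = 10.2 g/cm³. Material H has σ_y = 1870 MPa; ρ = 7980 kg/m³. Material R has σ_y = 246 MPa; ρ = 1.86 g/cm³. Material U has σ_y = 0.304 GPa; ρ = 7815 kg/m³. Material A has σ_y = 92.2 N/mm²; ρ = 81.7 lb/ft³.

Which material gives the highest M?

material R

After converting to SI:
  material S: σ_y = 485.0 MPa, ρ = 10200 kg/m³
  material H: σ_y = 1870 MPa, ρ = 7980 kg/m³
  material R: σ_y = 246.0 MPa, ρ = 1860 kg/m³
  material U: σ_y = 304.0 MPa, ρ = 7815 kg/m³
  material A: σ_y = 92.20 MPa, ρ = 1309 kg/m³
  material R: M = 8.43×10⁻³
  material A: M = 7.34×10⁻³
  material H: M = 5.42×10⁻³
  material U: M = 2.23×10⁻³
  material S: M = 2.16×10⁻³
Material R has the largest M.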